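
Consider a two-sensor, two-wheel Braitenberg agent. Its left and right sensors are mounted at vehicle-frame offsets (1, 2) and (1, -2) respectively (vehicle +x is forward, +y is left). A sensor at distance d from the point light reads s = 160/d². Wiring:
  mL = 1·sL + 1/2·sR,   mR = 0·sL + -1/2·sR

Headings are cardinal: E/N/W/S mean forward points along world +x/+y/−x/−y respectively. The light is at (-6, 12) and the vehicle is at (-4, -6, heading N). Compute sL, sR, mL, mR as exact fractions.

left sensor world pos  = (-6, -5); dL² = 289
right sensor world pos = (-2, -5); dR² = 305
sL = 160/289 = 160/289
sR = 160/305 = 32/61
mL = 1·sL + 1/2·sR = 14384/17629
mR = 0·sL + -1/2·sR = -16/61

160/289 32/61 14384/17629 -16/61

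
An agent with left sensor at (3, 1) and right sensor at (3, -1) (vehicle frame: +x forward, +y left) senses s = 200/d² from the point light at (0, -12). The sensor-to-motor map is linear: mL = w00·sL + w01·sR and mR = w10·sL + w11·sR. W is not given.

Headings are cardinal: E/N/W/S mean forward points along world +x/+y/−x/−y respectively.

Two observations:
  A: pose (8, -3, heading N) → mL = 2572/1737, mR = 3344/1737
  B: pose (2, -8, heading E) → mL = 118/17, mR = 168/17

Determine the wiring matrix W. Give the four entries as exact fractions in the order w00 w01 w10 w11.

1 1/2 1 1

obs A: pose=(8,-3,N) → sL=200/193, sR=8/9, mL=2572/1737, mR=3344/1737
obs B: pose=(2,-8,E) → sL=4, sR=100/17, mL=118/17, mR=168/17
sensor matrix S = [[200/193, 8/9], [4, 100/17]]; det S = 75008/29529
solve [mL_A; mL_B] = S·[w00; w01] and [mR_A; mR_B] = S·[w10; w11]:
  w00 = 1, w01 = 1/2, w10 = 1, w11 = 1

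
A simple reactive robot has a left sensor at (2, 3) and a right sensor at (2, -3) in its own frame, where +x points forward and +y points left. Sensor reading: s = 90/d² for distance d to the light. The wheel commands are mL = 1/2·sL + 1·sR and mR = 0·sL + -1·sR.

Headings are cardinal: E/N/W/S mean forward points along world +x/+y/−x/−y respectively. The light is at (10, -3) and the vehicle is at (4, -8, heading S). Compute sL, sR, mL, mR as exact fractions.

left sensor world pos  = (7, -10); dL² = 58
right sensor world pos = (1, -10); dR² = 130
sL = 90/58 = 45/29
sR = 90/130 = 9/13
mL = 1/2·sL + 1·sR = 1107/754
mR = 0·sL + -1·sR = -9/13

45/29 9/13 1107/754 -9/13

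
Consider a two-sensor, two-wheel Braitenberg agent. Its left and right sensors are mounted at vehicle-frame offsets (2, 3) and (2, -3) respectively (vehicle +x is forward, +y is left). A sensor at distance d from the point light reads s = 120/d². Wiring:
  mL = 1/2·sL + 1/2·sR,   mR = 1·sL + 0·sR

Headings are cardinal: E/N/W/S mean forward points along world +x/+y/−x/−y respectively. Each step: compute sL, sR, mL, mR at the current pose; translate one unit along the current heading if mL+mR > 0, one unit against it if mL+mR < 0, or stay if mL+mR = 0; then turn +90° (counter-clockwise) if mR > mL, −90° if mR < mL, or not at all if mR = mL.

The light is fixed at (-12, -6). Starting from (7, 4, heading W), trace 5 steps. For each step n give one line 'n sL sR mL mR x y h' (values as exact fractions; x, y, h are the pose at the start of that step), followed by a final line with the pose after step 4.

0 60/169 60/229 11940/38701 60/169 7 4 W
1 24/101 120/289 9528/29189 24/101 6 4 S
2 30/73 3/10 519/1460 30/73 6 3 W
3 120/449 24/49 8328/22001 120/449 5 3 S
4 12/25 60/173 1788/4325 12/25 5 2 W
final 4 2 S

n=0: pose=(7,4,W); sL=60/169, sR=60/229; mL=11940/38701, mR=60/169; mL+mR=25680/38701 → advance +1; mR−mL=1800/38701 → turn +1·90°
n=1: pose=(6,4,S); sL=24/101, sR=120/289; mL=9528/29189, mR=24/101; mL+mR=16464/29189 → advance +1; mR−mL=-2592/29189 → turn -1·90°
n=2: pose=(6,3,W); sL=30/73, sR=3/10; mL=519/1460, mR=30/73; mL+mR=1119/1460 → advance +1; mR−mL=81/1460 → turn +1·90°
n=3: pose=(5,3,S); sL=120/449, sR=24/49; mL=8328/22001, mR=120/449; mL+mR=14208/22001 → advance +1; mR−mL=-2448/22001 → turn -1·90°
n=4: pose=(5,2,W); sL=12/25, sR=60/173; mL=1788/4325, mR=12/25; mL+mR=3864/4325 → advance +1; mR−mL=288/4325 → turn +1·90°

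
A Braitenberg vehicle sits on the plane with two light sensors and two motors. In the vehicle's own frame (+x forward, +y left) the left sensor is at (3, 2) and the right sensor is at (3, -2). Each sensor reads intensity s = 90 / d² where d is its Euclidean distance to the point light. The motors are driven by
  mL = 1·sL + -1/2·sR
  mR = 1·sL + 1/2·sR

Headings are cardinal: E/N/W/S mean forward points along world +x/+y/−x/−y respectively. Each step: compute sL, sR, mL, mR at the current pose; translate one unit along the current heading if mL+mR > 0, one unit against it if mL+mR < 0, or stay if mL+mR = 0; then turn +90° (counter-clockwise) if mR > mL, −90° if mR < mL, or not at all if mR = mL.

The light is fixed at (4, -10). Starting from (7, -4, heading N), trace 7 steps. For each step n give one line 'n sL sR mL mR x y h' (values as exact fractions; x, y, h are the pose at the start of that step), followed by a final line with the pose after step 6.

0 45/41 45/53 2925/4346 6615/4346 7 -4 N
1 18/5 10/9 137/45 187/45 7 -3 W
2 45/16 45/8 0 45/8 6 -3 S
3 90/89 90/41 -315/3649 7695/3649 6 -4 E
4 45/41 45/53 2925/4346 6615/4346 7 -4 N
5 18/5 10/9 137/45 187/45 7 -3 W
6 45/16 45/8 0 45/8 6 -3 S
final 6 -4 E

n=0: pose=(7,-4,N); sL=45/41, sR=45/53; mL=2925/4346, mR=6615/4346; mL+mR=90/41 → advance +1; mR−mL=45/53 → turn +1·90°
n=1: pose=(7,-3,W); sL=18/5, sR=10/9; mL=137/45, mR=187/45; mL+mR=36/5 → advance +1; mR−mL=10/9 → turn +1·90°
n=2: pose=(6,-3,S); sL=45/16, sR=45/8; mL=0, mR=45/8; mL+mR=45/8 → advance +1; mR−mL=45/8 → turn +1·90°
n=3: pose=(6,-4,E); sL=90/89, sR=90/41; mL=-315/3649, mR=7695/3649; mL+mR=180/89 → advance +1; mR−mL=90/41 → turn +1·90°
n=4: pose=(7,-4,N); sL=45/41, sR=45/53; mL=2925/4346, mR=6615/4346; mL+mR=90/41 → advance +1; mR−mL=45/53 → turn +1·90°
n=5: pose=(7,-3,W); sL=18/5, sR=10/9; mL=137/45, mR=187/45; mL+mR=36/5 → advance +1; mR−mL=10/9 → turn +1·90°
n=6: pose=(6,-3,S); sL=45/16, sR=45/8; mL=0, mR=45/8; mL+mR=45/8 → advance +1; mR−mL=45/8 → turn +1·90°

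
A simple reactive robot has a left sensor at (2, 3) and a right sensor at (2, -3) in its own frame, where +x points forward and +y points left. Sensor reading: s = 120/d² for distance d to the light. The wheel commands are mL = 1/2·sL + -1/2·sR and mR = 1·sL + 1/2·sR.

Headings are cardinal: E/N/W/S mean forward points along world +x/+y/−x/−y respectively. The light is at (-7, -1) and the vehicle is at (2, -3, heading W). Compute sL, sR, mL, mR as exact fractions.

left sensor world pos  = (0, -6); dL² = 74
right sensor world pos = (0, 0); dR² = 50
sL = 120/74 = 60/37
sR = 120/50 = 12/5
mL = 1/2·sL + -1/2·sR = -72/185
mR = 1·sL + 1/2·sR = 522/185

60/37 12/5 -72/185 522/185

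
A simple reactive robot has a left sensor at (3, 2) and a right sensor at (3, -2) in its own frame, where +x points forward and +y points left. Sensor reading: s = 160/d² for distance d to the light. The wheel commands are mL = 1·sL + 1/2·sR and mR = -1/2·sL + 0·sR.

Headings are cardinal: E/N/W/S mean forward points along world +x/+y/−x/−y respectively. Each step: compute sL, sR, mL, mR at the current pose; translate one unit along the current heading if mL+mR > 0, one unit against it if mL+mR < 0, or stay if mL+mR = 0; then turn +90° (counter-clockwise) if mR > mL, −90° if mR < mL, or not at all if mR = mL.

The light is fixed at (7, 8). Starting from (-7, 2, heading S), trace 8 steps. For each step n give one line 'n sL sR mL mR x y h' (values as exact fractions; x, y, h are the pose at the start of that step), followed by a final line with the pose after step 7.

0 32/45 160/337 14384/15165 -16/45 -7 2 S
1 16/37 80/157 3992/5809 -8/37 -7 1 W
2 32/61 32/37 2160/2257 -16/61 -8 1 N
3 1 10/13 18/13 -1/2 -8 2 E
4 32/45 160/337 14384/15165 -16/45 -7 2 S
5 16/37 80/157 3992/5809 -8/37 -7 1 W
6 32/61 32/37 2160/2257 -16/61 -8 1 N
7 1 10/13 18/13 -1/2 -8 2 E
final -7 2 S

n=0: pose=(-7,2,S); sL=32/45, sR=160/337; mL=14384/15165, mR=-16/45; mL+mR=8992/15165 → advance +1; mR−mL=-6592/5055 → turn -1·90°
n=1: pose=(-7,1,W); sL=16/37, sR=80/157; mL=3992/5809, mR=-8/37; mL+mR=2736/5809 → advance +1; mR−mL=-5248/5809 → turn -1·90°
n=2: pose=(-8,1,N); sL=32/61, sR=32/37; mL=2160/2257, mR=-16/61; mL+mR=1568/2257 → advance +1; mR−mL=-2752/2257 → turn -1·90°
n=3: pose=(-8,2,E); sL=1, sR=10/13; mL=18/13, mR=-1/2; mL+mR=23/26 → advance +1; mR−mL=-49/26 → turn -1·90°
n=4: pose=(-7,2,S); sL=32/45, sR=160/337; mL=14384/15165, mR=-16/45; mL+mR=8992/15165 → advance +1; mR−mL=-6592/5055 → turn -1·90°
n=5: pose=(-7,1,W); sL=16/37, sR=80/157; mL=3992/5809, mR=-8/37; mL+mR=2736/5809 → advance +1; mR−mL=-5248/5809 → turn -1·90°
n=6: pose=(-8,1,N); sL=32/61, sR=32/37; mL=2160/2257, mR=-16/61; mL+mR=1568/2257 → advance +1; mR−mL=-2752/2257 → turn -1·90°
n=7: pose=(-8,2,E); sL=1, sR=10/13; mL=18/13, mR=-1/2; mL+mR=23/26 → advance +1; mR−mL=-49/26 → turn -1·90°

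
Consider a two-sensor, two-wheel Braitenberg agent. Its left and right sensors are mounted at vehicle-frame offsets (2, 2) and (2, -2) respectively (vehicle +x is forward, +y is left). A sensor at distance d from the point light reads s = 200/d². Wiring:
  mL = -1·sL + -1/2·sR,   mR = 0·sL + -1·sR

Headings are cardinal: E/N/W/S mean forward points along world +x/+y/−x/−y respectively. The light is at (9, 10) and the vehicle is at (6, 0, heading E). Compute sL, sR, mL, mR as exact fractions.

left sensor world pos  = (8, 2); dL² = 65
right sensor world pos = (8, -2); dR² = 145
sL = 200/65 = 40/13
sR = 200/145 = 40/29
mL = -1·sL + -1/2·sR = -1420/377
mR = 0·sL + -1·sR = -40/29

40/13 40/29 -1420/377 -40/29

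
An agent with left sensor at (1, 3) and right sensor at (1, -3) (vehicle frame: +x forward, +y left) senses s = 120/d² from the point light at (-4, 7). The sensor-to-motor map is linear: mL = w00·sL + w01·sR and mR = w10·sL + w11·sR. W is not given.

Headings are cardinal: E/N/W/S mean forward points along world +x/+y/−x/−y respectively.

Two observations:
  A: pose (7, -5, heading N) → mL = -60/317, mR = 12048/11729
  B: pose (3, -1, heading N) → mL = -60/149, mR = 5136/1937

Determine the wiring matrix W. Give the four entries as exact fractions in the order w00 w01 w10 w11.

0 -1/2 1 1

obs A: pose=(7,-5,N) → sL=24/37, sR=120/317, mL=-60/317, mR=12048/11729
obs B: pose=(3,-1,N) → sL=24/13, sR=120/149, mL=-60/149, mR=5136/1937
sensor matrix S = [[24/37, 120/317], [24/13, 120/149]]; det S = -4008960/22719073
solve [mL_A; mL_B] = S·[w00; w01] and [mR_A; mR_B] = S·[w10; w11]:
  w00 = 0, w01 = -1/2, w10 = 1, w11 = 1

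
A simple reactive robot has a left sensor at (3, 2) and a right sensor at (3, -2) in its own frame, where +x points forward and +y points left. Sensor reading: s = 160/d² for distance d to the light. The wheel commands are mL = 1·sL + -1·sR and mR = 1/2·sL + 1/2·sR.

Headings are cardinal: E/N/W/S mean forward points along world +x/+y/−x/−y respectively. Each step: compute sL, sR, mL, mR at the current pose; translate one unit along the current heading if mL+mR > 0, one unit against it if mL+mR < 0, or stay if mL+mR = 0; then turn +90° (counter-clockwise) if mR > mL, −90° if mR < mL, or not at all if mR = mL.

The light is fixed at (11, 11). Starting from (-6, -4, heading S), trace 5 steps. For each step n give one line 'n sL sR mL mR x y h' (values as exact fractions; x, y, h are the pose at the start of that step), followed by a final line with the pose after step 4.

n=0: pose=(-6,-4,S); sL=160/549, sR=32/137; mL=4352/75213, mR=19744/75213; mL+mR=8032/25071 → advance +1; mR−mL=15392/75213 → turn +1·90°
n=1: pose=(-6,-5,E); sL=20/49, sR=4/13; mL=64/637, mR=228/637; mL+mR=292/637 → advance +1; mR−mL=164/637 → turn +1·90°
n=2: pose=(-5,-5,N); sL=160/493, sR=32/73; mL=-4096/35989, mR=13728/35989; mL+mR=9632/35989 → advance +1; mR−mL=17824/35989 → turn +1·90°
n=3: pose=(-5,-4,W); sL=16/65, sR=16/53; mL=-192/3445, mR=944/3445; mL+mR=752/3445 → advance +1; mR−mL=1136/3445 → turn +1·90°
n=4: pose=(-6,-4,S); sL=160/549, sR=32/137; mL=4352/75213, mR=19744/75213; mL+mR=8032/25071 → advance +1; mR−mL=15392/75213 → turn +1·90°

0 160/549 32/137 4352/75213 19744/75213 -6 -4 S
1 20/49 4/13 64/637 228/637 -6 -5 E
2 160/493 32/73 -4096/35989 13728/35989 -5 -5 N
3 16/65 16/53 -192/3445 944/3445 -5 -4 W
4 160/549 32/137 4352/75213 19744/75213 -6 -4 S
final -6 -5 E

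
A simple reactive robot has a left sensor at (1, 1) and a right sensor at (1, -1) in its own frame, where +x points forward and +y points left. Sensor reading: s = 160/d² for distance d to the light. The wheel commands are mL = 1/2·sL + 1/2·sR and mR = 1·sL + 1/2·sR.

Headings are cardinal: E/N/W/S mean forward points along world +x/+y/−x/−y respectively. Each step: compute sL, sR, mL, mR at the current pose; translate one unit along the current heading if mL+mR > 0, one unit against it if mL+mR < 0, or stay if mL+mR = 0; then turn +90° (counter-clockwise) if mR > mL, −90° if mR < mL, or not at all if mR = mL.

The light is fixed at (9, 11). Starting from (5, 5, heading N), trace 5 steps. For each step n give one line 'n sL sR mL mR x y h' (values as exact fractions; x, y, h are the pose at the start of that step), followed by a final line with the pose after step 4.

0 16/5 80/17 336/85 472/85 5 5 N
1 160/61 160/41 8160/2501 11440/2501 5 6 W
2 40/13 20/9 310/117 490/117 4 6 S
3 160/41 32/13 1696/533 2736/533 4 5 E
4 16/5 80/17 336/85 472/85 5 5 N
final 5 6 W

n=0: pose=(5,5,N); sL=16/5, sR=80/17; mL=336/85, mR=472/85; mL+mR=808/85 → advance +1; mR−mL=8/5 → turn +1·90°
n=1: pose=(5,6,W); sL=160/61, sR=160/41; mL=8160/2501, mR=11440/2501; mL+mR=19600/2501 → advance +1; mR−mL=80/61 → turn +1·90°
n=2: pose=(4,6,S); sL=40/13, sR=20/9; mL=310/117, mR=490/117; mL+mR=800/117 → advance +1; mR−mL=20/13 → turn +1·90°
n=3: pose=(4,5,E); sL=160/41, sR=32/13; mL=1696/533, mR=2736/533; mL+mR=4432/533 → advance +1; mR−mL=80/41 → turn +1·90°
n=4: pose=(5,5,N); sL=16/5, sR=80/17; mL=336/85, mR=472/85; mL+mR=808/85 → advance +1; mR−mL=8/5 → turn +1·90°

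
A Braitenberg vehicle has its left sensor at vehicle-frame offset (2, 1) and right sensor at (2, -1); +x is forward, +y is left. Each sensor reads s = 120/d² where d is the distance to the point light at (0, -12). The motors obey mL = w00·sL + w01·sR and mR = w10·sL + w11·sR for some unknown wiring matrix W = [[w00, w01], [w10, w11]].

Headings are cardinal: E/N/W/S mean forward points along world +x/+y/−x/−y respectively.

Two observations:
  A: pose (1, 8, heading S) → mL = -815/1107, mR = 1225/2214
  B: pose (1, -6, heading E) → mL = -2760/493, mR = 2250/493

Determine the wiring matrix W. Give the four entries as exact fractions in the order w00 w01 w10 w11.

obs A: pose=(1,8,S) → sL=15/41, sR=10/27, mL=-815/1107, mR=1225/2214
obs B: pose=(1,-6,E) → sL=60/29, sR=60/17, mL=-2760/493, mR=2250/493
sensor matrix S = [[15/41, 10/27], [60/29, 60/17]]; det S = 95500/181917
solve [mL_A; mL_B] = S·[w00; w01] and [mR_A; mR_B] = S·[w10; w11]:
  w00 = -1, w01 = -1, w10 = 1/2, w11 = 1

-1 -1 1/2 1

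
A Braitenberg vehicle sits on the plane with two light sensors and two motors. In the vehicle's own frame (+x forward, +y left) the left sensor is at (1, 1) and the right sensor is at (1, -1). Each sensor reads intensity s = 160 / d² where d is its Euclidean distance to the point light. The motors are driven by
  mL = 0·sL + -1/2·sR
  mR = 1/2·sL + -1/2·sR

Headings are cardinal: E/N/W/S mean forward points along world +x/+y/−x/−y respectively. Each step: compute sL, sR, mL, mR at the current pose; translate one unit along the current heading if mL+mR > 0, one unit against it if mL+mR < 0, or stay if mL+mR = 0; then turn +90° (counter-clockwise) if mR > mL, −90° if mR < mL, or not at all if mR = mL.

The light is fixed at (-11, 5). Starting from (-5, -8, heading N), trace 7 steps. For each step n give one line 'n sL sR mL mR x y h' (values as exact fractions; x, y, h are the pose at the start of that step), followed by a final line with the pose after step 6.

0 160/169 160/193 -80/193 1920/32617 -5 -8 N
1 16/25 80/97 -40/97 -224/2425 -5 -9 W
2 160/289 160/261 -80/261 -2240/75429 -4 -9 S
3 10/13 8/13 -4/13 1/13 -4 -8 E
4 160/169 160/193 -80/193 1920/32617 -5 -8 N
5 16/25 80/97 -40/97 -224/2425 -5 -9 W
6 160/289 160/261 -80/261 -2240/75429 -4 -9 S
final -4 -8 E

n=0: pose=(-5,-8,N); sL=160/169, sR=160/193; mL=-80/193, mR=1920/32617; mL+mR=-11600/32617 → advance -1; mR−mL=80/169 → turn +1·90°
n=1: pose=(-5,-9,W); sL=16/25, sR=80/97; mL=-40/97, mR=-224/2425; mL+mR=-1224/2425 → advance -1; mR−mL=8/25 → turn +1·90°
n=2: pose=(-4,-9,S); sL=160/289, sR=160/261; mL=-80/261, mR=-2240/75429; mL+mR=-25360/75429 → advance -1; mR−mL=80/289 → turn +1·90°
n=3: pose=(-4,-8,E); sL=10/13, sR=8/13; mL=-4/13, mR=1/13; mL+mR=-3/13 → advance -1; mR−mL=5/13 → turn +1·90°
n=4: pose=(-5,-8,N); sL=160/169, sR=160/193; mL=-80/193, mR=1920/32617; mL+mR=-11600/32617 → advance -1; mR−mL=80/169 → turn +1·90°
n=5: pose=(-5,-9,W); sL=16/25, sR=80/97; mL=-40/97, mR=-224/2425; mL+mR=-1224/2425 → advance -1; mR−mL=8/25 → turn +1·90°
n=6: pose=(-4,-9,S); sL=160/289, sR=160/261; mL=-80/261, mR=-2240/75429; mL+mR=-25360/75429 → advance -1; mR−mL=80/289 → turn +1·90°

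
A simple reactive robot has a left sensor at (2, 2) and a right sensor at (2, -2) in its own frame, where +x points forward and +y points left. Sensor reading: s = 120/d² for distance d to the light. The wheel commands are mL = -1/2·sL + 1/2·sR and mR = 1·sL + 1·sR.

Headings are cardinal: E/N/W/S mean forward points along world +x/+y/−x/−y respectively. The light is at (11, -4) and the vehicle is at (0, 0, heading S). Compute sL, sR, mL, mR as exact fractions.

left sensor world pos  = (2, -2); dL² = 85
right sensor world pos = (-2, -2); dR² = 173
sL = 120/85 = 24/17
sR = 120/173 = 120/173
mL = -1/2·sL + 1/2·sR = -1056/2941
mR = 1·sL + 1·sR = 6192/2941

24/17 120/173 -1056/2941 6192/2941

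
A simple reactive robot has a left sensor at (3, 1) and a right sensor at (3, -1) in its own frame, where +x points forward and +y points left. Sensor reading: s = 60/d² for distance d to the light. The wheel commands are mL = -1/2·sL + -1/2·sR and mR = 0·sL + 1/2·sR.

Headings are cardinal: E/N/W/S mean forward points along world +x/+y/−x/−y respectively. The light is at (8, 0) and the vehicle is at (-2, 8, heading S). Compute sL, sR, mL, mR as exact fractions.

left sensor world pos  = (-1, 5); dL² = 106
right sensor world pos = (-3, 5); dR² = 146
sL = 60/106 = 30/53
sR = 60/146 = 30/73
mL = -1/2·sL + -1/2·sR = -1890/3869
mR = 0·sL + 1/2·sR = 15/73

30/53 30/73 -1890/3869 15/73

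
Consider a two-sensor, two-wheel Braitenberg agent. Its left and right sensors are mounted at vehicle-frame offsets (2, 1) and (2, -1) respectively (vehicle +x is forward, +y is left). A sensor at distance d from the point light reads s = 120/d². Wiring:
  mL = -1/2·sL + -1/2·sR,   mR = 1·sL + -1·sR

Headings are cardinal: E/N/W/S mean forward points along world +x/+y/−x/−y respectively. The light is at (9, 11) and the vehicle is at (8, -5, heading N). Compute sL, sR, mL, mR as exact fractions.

left sensor world pos  = (7, -3); dL² = 200
right sensor world pos = (9, -3); dR² = 196
sL = 120/200 = 3/5
sR = 120/196 = 30/49
mL = -1/2·sL + -1/2·sR = -297/490
mR = 1·sL + -1·sR = -3/245

3/5 30/49 -297/490 -3/245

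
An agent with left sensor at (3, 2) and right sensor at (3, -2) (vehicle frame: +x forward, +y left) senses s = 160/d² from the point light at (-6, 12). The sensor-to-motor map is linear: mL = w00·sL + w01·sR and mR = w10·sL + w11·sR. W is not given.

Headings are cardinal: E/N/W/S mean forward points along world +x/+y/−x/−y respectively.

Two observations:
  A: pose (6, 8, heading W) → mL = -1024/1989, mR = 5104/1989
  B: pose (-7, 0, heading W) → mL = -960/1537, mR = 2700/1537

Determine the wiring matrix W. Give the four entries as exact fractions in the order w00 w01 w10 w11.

obs A: pose=(6,8,W) → sL=160/117, sR=32/17, mL=-1024/1989, mR=5104/1989
obs B: pose=(-7,0,W) → sL=40/53, sR=40/29, mL=-960/1537, mR=2700/1537
sensor matrix S = [[160/117, 32/17], [40/53, 40/29]]; det S = 1423360/3057093
solve [mL_A; mL_B] = S·[w00; w01] and [mR_A; mR_B] = S·[w10; w11]:
  w00 = 1, w01 = -1, w10 = 1/2, w11 = 1

1 -1 1/2 1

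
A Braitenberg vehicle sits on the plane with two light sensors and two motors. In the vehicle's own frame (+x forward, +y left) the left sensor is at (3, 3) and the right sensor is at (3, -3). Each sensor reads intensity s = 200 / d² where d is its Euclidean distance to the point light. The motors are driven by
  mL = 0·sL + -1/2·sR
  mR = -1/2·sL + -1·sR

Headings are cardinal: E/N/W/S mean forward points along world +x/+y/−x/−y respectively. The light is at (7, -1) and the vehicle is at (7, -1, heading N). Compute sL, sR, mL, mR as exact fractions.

100/9 100/9 -50/9 -50/3

left sensor world pos  = (4, 2); dL² = 18
right sensor world pos = (10, 2); dR² = 18
sL = 200/18 = 100/9
sR = 200/18 = 100/9
mL = 0·sL + -1/2·sR = -50/9
mR = -1/2·sL + -1·sR = -50/3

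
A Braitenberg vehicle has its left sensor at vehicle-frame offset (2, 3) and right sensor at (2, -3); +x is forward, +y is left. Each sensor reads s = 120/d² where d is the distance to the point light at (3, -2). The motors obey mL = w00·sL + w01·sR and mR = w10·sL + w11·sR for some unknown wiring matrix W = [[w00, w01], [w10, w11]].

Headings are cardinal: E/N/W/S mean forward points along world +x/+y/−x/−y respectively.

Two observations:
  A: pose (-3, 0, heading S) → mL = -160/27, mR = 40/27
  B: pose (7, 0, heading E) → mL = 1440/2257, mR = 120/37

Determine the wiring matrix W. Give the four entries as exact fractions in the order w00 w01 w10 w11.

obs A: pose=(-3,0,S) → sL=40/3, sR=40/27, mL=-160/27, mR=40/27
obs B: pose=(7,0,E) → sL=120/61, sR=120/37, mL=1440/2257, mR=120/37
sensor matrix S = [[40/3, 40/27], [120/61, 120/37]]; det S = 819200/20313
solve [mL_A; mL_B] = S·[w00; w01] and [mR_A; mR_B] = S·[w10; w11]:
  w00 = -1/2, w01 = 1/2, w10 = 0, w11 = 1

-1/2 1/2 0 1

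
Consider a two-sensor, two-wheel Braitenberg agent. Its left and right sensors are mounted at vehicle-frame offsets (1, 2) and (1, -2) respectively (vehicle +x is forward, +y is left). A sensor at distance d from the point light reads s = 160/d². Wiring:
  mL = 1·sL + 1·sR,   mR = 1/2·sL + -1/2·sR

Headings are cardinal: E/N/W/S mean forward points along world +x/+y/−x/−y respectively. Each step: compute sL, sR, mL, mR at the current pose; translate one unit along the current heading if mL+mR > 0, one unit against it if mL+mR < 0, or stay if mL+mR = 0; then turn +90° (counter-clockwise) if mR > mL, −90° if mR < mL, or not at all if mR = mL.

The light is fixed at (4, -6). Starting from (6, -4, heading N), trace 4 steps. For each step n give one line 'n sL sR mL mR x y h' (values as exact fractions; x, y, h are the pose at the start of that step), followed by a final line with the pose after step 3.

0 160/9 32/5 1088/45 256/45 6 -4 N
1 80/17 16 352/17 -96/17 6 -3 E
2 160/29 32 1088/29 -384/29 7 -3 S
3 40 8 48 16 7 -4 W
final 6 -4 N

n=0: pose=(6,-4,N); sL=160/9, sR=32/5; mL=1088/45, mR=256/45; mL+mR=448/15 → advance +1; mR−mL=-832/45 → turn -1·90°
n=1: pose=(6,-3,E); sL=80/17, sR=16; mL=352/17, mR=-96/17; mL+mR=256/17 → advance +1; mR−mL=-448/17 → turn -1·90°
n=2: pose=(7,-3,S); sL=160/29, sR=32; mL=1088/29, mR=-384/29; mL+mR=704/29 → advance +1; mR−mL=-1472/29 → turn -1·90°
n=3: pose=(7,-4,W); sL=40, sR=8; mL=48, mR=16; mL+mR=64 → advance +1; mR−mL=-32 → turn -1·90°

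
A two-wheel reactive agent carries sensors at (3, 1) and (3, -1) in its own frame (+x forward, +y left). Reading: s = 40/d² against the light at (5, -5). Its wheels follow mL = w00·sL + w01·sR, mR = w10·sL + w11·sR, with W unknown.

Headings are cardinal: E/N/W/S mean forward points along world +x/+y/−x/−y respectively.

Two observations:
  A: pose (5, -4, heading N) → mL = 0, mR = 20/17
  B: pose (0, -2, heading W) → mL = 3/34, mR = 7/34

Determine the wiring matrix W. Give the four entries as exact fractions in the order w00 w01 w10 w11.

obs A: pose=(5,-4,N) → sL=40/17, sR=40/17, mL=0, mR=20/17
obs B: pose=(0,-2,W) → sL=10/17, sR=1/2, mL=3/34, mR=7/34
sensor matrix S = [[40/17, 40/17], [10/17, 1/2]]; det S = -60/289
solve [mL_A; mL_B] = S·[w00; w01] and [mR_A; mR_B] = S·[w10; w11]:
  w00 = 1, w01 = -1, w10 = -1/2, w11 = 1

1 -1 -1/2 1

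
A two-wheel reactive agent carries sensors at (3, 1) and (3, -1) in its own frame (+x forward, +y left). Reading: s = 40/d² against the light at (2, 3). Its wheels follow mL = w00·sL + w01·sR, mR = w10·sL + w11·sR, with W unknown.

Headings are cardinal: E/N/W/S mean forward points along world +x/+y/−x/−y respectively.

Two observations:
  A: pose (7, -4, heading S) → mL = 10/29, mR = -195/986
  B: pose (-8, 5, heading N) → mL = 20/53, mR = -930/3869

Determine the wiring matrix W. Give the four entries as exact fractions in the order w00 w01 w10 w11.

obs A: pose=(7,-4,S) → sL=5/17, sR=10/29, mL=10/29, mR=-195/986
obs B: pose=(-8,5,N) → sL=20/73, sR=20/53, mL=20/53, mR=-930/3869
sensor matrix S = [[5/17, 10/29], [20/73, 20/53]]; det S = 31500/1907417
solve [mL_A; mL_B] = S·[w00; w01] and [mR_A; mR_B] = S·[w10; w11]:
  w00 = 0, w01 = 1, w10 = 1/2, w11 = -1

0 1 1/2 -1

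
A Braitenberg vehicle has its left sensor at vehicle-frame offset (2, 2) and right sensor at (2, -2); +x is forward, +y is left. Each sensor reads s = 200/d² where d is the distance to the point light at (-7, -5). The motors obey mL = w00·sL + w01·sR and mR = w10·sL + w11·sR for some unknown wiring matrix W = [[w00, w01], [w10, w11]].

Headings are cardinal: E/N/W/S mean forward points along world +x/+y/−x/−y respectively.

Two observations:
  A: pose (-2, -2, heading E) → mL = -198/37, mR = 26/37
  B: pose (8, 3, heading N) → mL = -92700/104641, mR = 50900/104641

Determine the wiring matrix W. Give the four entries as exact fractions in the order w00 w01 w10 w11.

obs A: pose=(-2,-2,E) → sL=100/37, sR=4, mL=-198/37, mR=26/37
obs B: pose=(8,3,N) → sL=200/269, sR=200/389, mL=-92700/104641, mR=50900/104641
sensor matrix S = [[100/37, 4], [200/269, 200/389]]; det S = -6134400/3871717
solve [mL_A; mL_B] = S·[w00; w01] and [mR_A; mR_B] = S·[w10; w11]:
  w00 = -1/2, w01 = -1, w10 = 1, w11 = -1/2

-1/2 -1 1 -1/2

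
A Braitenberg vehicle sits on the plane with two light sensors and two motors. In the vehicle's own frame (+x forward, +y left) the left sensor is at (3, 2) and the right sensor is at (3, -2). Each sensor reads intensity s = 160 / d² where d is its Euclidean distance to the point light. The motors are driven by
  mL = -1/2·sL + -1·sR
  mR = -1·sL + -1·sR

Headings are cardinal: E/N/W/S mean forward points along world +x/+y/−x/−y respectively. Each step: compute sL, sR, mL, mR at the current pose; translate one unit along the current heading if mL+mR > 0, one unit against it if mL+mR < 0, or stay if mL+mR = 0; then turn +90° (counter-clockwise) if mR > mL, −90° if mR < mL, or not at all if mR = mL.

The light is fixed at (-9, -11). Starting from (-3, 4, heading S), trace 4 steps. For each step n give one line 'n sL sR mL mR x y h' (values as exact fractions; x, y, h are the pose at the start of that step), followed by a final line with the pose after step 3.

n=0: pose=(-3,4,S); sL=10/13, sR=1; mL=-18/13, mR=-23/13; mL+mR=-41/13 → advance -1; mR−mL=-5/13 → turn -1·90°
n=1: pose=(-3,5,W); sL=32/41, sR=160/333; mL=-11888/13653, mR=-17216/13653; mL+mR=-29104/13653 → advance -1; mR−mL=-16/41 → turn -1·90°
n=2: pose=(-2,5,N); sL=80/193, sR=80/221; mL=-24280/42653, mR=-33120/42653; mL+mR=-57400/42653 → advance -1; mR−mL=-40/193 → turn -1·90°
n=3: pose=(-2,4,E); sL=160/389, sR=160/269; mL=-83760/104641, mR=-105280/104641; mL+mR=-189040/104641 → advance -1; mR−mL=-80/389 → turn -1·90°

0 10/13 1 -18/13 -23/13 -3 4 S
1 32/41 160/333 -11888/13653 -17216/13653 -3 5 W
2 80/193 80/221 -24280/42653 -33120/42653 -2 5 N
3 160/389 160/269 -83760/104641 -105280/104641 -2 4 E
final -3 4 S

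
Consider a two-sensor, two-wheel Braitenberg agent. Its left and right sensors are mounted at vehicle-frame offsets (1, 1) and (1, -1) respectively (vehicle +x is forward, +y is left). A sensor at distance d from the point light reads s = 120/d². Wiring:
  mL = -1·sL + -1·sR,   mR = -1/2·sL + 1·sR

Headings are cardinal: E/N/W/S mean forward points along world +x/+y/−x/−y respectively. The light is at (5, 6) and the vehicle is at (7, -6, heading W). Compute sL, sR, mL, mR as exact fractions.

left sensor world pos  = (6, -7); dL² = 170
right sensor world pos = (6, -5); dR² = 122
sL = 120/170 = 12/17
sR = 120/122 = 60/61
mL = -1·sL + -1·sR = -1752/1037
mR = -1/2·sL + 1·sR = 654/1037

12/17 60/61 -1752/1037 654/1037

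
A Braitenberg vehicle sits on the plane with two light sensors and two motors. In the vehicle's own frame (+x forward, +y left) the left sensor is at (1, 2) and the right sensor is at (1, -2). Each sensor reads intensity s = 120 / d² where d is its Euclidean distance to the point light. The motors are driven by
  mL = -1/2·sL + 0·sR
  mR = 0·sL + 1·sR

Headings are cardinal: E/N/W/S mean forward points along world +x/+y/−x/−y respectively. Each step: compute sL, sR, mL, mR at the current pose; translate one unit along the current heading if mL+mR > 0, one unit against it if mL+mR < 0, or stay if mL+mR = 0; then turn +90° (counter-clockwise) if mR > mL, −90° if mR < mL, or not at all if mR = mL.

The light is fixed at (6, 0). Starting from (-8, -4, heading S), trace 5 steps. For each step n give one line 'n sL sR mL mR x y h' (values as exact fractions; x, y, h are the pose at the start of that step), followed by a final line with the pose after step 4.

0 120/169 120/281 -60/169 120/281 -8 -4 S
1 60/89 60/109 -30/89 60/109 -8 -5 E
2 120/241 120/137 -60/241 120/137 -7 -5 N
3 15/29 3/5 -15/58 3/5 -7 -4 W
4 120/169 120/281 -60/169 120/281 -8 -4 S
final -8 -5 E

n=0: pose=(-8,-4,S); sL=120/169, sR=120/281; mL=-60/169, mR=120/281; mL+mR=3420/47489 → advance +1; mR−mL=37140/47489 → turn +1·90°
n=1: pose=(-8,-5,E); sL=60/89, sR=60/109; mL=-30/89, mR=60/109; mL+mR=2070/9701 → advance +1; mR−mL=8610/9701 → turn +1·90°
n=2: pose=(-7,-5,N); sL=120/241, sR=120/137; mL=-60/241, mR=120/137; mL+mR=20700/33017 → advance +1; mR−mL=37140/33017 → turn +1·90°
n=3: pose=(-7,-4,W); sL=15/29, sR=3/5; mL=-15/58, mR=3/5; mL+mR=99/290 → advance +1; mR−mL=249/290 → turn +1·90°
n=4: pose=(-8,-4,S); sL=120/169, sR=120/281; mL=-60/169, mR=120/281; mL+mR=3420/47489 → advance +1; mR−mL=37140/47489 → turn +1·90°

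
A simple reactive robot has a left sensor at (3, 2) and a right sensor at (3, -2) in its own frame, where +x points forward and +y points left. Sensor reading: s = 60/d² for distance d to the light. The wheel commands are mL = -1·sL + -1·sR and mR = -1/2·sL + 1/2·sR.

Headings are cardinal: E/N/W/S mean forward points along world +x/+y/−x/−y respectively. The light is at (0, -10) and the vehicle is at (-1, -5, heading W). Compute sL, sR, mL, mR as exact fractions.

12/5 12/13 -216/65 -48/65

left sensor world pos  = (-4, -7); dL² = 25
right sensor world pos = (-4, -3); dR² = 65
sL = 60/25 = 12/5
sR = 60/65 = 12/13
mL = -1·sL + -1·sR = -216/65
mR = -1/2·sL + 1/2·sR = -48/65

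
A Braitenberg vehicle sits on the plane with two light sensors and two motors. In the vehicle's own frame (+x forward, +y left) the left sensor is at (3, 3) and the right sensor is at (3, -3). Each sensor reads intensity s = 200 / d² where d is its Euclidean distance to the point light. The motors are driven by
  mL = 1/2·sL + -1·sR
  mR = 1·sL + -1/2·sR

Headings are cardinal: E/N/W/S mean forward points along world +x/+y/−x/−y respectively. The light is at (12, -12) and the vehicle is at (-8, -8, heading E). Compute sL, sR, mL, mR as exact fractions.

100/169 20/29 -1930/4901 1210/4901

left sensor world pos  = (-5, -5); dL² = 338
right sensor world pos = (-5, -11); dR² = 290
sL = 200/338 = 100/169
sR = 200/290 = 20/29
mL = 1/2·sL + -1·sR = -1930/4901
mR = 1·sL + -1/2·sR = 1210/4901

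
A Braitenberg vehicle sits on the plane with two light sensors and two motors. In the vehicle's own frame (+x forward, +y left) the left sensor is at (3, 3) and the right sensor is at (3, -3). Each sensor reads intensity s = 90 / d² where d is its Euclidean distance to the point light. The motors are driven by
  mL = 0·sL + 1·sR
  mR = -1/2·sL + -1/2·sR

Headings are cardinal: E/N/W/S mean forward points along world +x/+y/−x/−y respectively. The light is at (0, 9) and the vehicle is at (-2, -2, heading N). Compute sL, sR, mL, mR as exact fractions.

90/89 18/13 18/13 -1386/1157

left sensor world pos  = (-5, 1); dL² = 89
right sensor world pos = (1, 1); dR² = 65
sL = 90/89 = 90/89
sR = 90/65 = 18/13
mL = 0·sL + 1·sR = 18/13
mR = -1/2·sL + -1/2·sR = -1386/1157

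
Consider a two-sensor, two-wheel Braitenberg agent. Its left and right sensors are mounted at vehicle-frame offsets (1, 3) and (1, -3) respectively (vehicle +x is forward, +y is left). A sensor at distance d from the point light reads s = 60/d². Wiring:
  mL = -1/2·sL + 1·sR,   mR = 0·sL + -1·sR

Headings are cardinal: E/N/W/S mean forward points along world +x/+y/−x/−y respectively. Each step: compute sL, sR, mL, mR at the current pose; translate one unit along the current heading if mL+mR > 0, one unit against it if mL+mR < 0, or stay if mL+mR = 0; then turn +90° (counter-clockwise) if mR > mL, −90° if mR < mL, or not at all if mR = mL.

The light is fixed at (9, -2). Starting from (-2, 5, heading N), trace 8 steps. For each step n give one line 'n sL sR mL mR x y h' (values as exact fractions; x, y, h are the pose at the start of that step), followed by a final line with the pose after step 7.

0 3/13 15/32 147/416 -15/32 -2 5 N
1 60/181 60/109 7590/19729 -60/109 -2 4 E
2 30/53 6/25 -57/1325 -6/25 -3 4 S
3 12/37 60/269 606/9953 -60/269 -3 5 W
4 3/13 15/32 147/416 -15/32 -2 5 N
5 60/181 60/109 7590/19729 -60/109 -2 4 E
6 30/53 6/25 -57/1325 -6/25 -3 4 S
7 12/37 60/269 606/9953 -60/269 -3 5 W
final -2 5 N

n=0: pose=(-2,5,N); sL=3/13, sR=15/32; mL=147/416, mR=-15/32; mL+mR=-3/26 → advance -1; mR−mL=-171/208 → turn -1·90°
n=1: pose=(-2,4,E); sL=60/181, sR=60/109; mL=7590/19729, mR=-60/109; mL+mR=-30/181 → advance -1; mR−mL=-18450/19729 → turn -1·90°
n=2: pose=(-3,4,S); sL=30/53, sR=6/25; mL=-57/1325, mR=-6/25; mL+mR=-15/53 → advance -1; mR−mL=-261/1325 → turn -1·90°
n=3: pose=(-3,5,W); sL=12/37, sR=60/269; mL=606/9953, mR=-60/269; mL+mR=-6/37 → advance -1; mR−mL=-2826/9953 → turn -1·90°
n=4: pose=(-2,5,N); sL=3/13, sR=15/32; mL=147/416, mR=-15/32; mL+mR=-3/26 → advance -1; mR−mL=-171/208 → turn -1·90°
n=5: pose=(-2,4,E); sL=60/181, sR=60/109; mL=7590/19729, mR=-60/109; mL+mR=-30/181 → advance -1; mR−mL=-18450/19729 → turn -1·90°
n=6: pose=(-3,4,S); sL=30/53, sR=6/25; mL=-57/1325, mR=-6/25; mL+mR=-15/53 → advance -1; mR−mL=-261/1325 → turn -1·90°
n=7: pose=(-3,5,W); sL=12/37, sR=60/269; mL=606/9953, mR=-60/269; mL+mR=-6/37 → advance -1; mR−mL=-2826/9953 → turn -1·90°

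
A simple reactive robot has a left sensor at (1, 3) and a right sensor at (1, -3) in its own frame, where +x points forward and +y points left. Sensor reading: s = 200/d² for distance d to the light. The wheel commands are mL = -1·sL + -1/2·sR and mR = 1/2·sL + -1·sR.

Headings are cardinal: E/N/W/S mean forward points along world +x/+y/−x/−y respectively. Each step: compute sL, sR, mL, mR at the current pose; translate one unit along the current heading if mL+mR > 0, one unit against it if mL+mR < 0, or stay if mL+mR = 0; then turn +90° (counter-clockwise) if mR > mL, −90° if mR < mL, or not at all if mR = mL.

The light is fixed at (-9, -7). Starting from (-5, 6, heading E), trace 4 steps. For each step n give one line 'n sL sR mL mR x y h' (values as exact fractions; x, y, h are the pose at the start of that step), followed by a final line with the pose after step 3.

n=0: pose=(-5,6,E); sL=200/281, sR=8/5; mL=-2124/1405, mR=-1748/1405; mL+mR=-3872/1405 → advance -1; mR−mL=376/1405 → turn +1·90°
n=1: pose=(-6,6,N); sL=50/49, sR=25/29; mL=-4125/2842, mR=-500/1421; mL+mR=-5125/2842 → advance -1; mR−mL=3125/2842 → turn +1·90°
n=2: pose=(-6,5,W); sL=40/17, sR=200/229; mL=-10860/3893, mR=1180/3893; mL+mR=-9680/3893 → advance -1; mR−mL=12040/3893 → turn +1·90°
n=3: pose=(-5,5,S); sL=20/17, sR=100/61; mL=-2070/1037, mR=-1090/1037; mL+mR=-3160/1037 → advance -1; mR−mL=980/1037 → turn +1·90°

0 200/281 8/5 -2124/1405 -1748/1405 -5 6 E
1 50/49 25/29 -4125/2842 -500/1421 -6 6 N
2 40/17 200/229 -10860/3893 1180/3893 -6 5 W
3 20/17 100/61 -2070/1037 -1090/1037 -5 5 S
final -5 6 E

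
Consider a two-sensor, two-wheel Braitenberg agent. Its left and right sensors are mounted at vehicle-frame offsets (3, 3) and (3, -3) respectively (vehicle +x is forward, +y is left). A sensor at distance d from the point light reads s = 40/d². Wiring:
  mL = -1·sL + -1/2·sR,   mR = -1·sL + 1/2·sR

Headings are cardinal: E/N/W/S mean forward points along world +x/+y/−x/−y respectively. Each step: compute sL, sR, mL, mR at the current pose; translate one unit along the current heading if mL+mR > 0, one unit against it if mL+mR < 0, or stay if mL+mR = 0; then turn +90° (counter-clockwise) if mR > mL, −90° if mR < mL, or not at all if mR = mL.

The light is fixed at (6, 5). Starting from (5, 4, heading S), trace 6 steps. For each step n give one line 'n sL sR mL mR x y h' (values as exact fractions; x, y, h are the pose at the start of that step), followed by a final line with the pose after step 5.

n=0: pose=(5,4,S); sL=2, sR=5/4; mL=-21/8, mR=-11/8; mL+mR=-4 → advance -1; mR−mL=5/4 → turn +1·90°
n=1: pose=(5,5,E); sL=40/13, sR=40/13; mL=-60/13, mR=-20/13; mL+mR=-80/13 → advance -1; mR−mL=40/13 → turn +1·90°
n=2: pose=(4,5,N); sL=20/17, sR=4; mL=-54/17, mR=14/17; mL+mR=-40/17 → advance -1; mR−mL=4 → turn +1·90°
n=3: pose=(4,4,W); sL=40/41, sR=40/29; mL=-1980/1189, mR=-340/1189; mL+mR=-80/41 → advance -1; mR−mL=40/29 → turn +1·90°
n=4: pose=(5,4,S); sL=2, sR=5/4; mL=-21/8, mR=-11/8; mL+mR=-4 → advance -1; mR−mL=5/4 → turn +1·90°
n=5: pose=(5,5,E); sL=40/13, sR=40/13; mL=-60/13, mR=-20/13; mL+mR=-80/13 → advance -1; mR−mL=40/13 → turn +1·90°

0 2 5/4 -21/8 -11/8 5 4 S
1 40/13 40/13 -60/13 -20/13 5 5 E
2 20/17 4 -54/17 14/17 4 5 N
3 40/41 40/29 -1980/1189 -340/1189 4 4 W
4 2 5/4 -21/8 -11/8 5 4 S
5 40/13 40/13 -60/13 -20/13 5 5 E
final 4 5 N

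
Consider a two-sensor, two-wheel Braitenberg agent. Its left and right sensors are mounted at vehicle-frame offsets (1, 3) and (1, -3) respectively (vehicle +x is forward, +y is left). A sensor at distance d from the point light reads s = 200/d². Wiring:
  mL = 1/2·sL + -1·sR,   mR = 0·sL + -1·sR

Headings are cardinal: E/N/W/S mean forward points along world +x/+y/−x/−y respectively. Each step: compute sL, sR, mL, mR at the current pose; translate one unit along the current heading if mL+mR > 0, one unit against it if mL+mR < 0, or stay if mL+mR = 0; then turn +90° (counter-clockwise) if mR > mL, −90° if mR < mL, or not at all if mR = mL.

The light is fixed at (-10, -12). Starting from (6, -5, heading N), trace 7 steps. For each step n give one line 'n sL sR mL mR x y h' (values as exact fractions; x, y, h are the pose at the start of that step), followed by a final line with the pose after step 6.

0 200/233 8/17 -164/3961 -8/17 6 -5 N
1 20/37 100/149 -2210/5513 -100/149 6 -6 E
2 200/349 200/169 -52900/58981 -200/169 5 -6 S
3 50/53 25/37 -400/1961 -25/37 5 -5 W
4 200/233 8/17 -164/3961 -8/17 6 -5 N
5 20/37 100/149 -2210/5513 -100/149 6 -6 E
6 200/349 200/169 -52900/58981 -200/169 5 -6 S
final 5 -5 W

n=0: pose=(6,-5,N); sL=200/233, sR=8/17; mL=-164/3961, mR=-8/17; mL+mR=-2028/3961 → advance -1; mR−mL=-100/233 → turn -1·90°
n=1: pose=(6,-6,E); sL=20/37, sR=100/149; mL=-2210/5513, mR=-100/149; mL+mR=-5910/5513 → advance -1; mR−mL=-10/37 → turn -1·90°
n=2: pose=(5,-6,S); sL=200/349, sR=200/169; mL=-52900/58981, mR=-200/169; mL+mR=-122700/58981 → advance -1; mR−mL=-100/349 → turn -1·90°
n=3: pose=(5,-5,W); sL=50/53, sR=25/37; mL=-400/1961, mR=-25/37; mL+mR=-1725/1961 → advance -1; mR−mL=-25/53 → turn -1·90°
n=4: pose=(6,-5,N); sL=200/233, sR=8/17; mL=-164/3961, mR=-8/17; mL+mR=-2028/3961 → advance -1; mR−mL=-100/233 → turn -1·90°
n=5: pose=(6,-6,E); sL=20/37, sR=100/149; mL=-2210/5513, mR=-100/149; mL+mR=-5910/5513 → advance -1; mR−mL=-10/37 → turn -1·90°
n=6: pose=(5,-6,S); sL=200/349, sR=200/169; mL=-52900/58981, mR=-200/169; mL+mR=-122700/58981 → advance -1; mR−mL=-100/349 → turn -1·90°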